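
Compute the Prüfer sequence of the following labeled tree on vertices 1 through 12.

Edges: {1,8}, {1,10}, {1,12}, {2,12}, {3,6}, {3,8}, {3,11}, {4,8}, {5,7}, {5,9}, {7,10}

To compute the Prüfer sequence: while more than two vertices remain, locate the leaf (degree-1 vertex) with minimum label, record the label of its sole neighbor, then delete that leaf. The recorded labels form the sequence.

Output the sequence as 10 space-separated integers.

Step 1: leaves = {2,4,6,9,11}. Remove smallest leaf 2, emit neighbor 12.
Step 2: leaves = {4,6,9,11,12}. Remove smallest leaf 4, emit neighbor 8.
Step 3: leaves = {6,9,11,12}. Remove smallest leaf 6, emit neighbor 3.
Step 4: leaves = {9,11,12}. Remove smallest leaf 9, emit neighbor 5.
Step 5: leaves = {5,11,12}. Remove smallest leaf 5, emit neighbor 7.
Step 6: leaves = {7,11,12}. Remove smallest leaf 7, emit neighbor 10.
Step 7: leaves = {10,11,12}. Remove smallest leaf 10, emit neighbor 1.
Step 8: leaves = {11,12}. Remove smallest leaf 11, emit neighbor 3.
Step 9: leaves = {3,12}. Remove smallest leaf 3, emit neighbor 8.
Step 10: leaves = {8,12}. Remove smallest leaf 8, emit neighbor 1.
Done: 2 vertices remain (1, 12). Sequence = [12 8 3 5 7 10 1 3 8 1]

Answer: 12 8 3 5 7 10 1 3 8 1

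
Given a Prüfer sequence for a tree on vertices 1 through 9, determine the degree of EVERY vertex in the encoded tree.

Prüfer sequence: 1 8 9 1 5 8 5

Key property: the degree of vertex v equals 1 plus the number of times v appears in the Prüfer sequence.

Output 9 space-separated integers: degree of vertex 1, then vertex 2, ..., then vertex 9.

p_1 = 1: count[1] becomes 1
p_2 = 8: count[8] becomes 1
p_3 = 9: count[9] becomes 1
p_4 = 1: count[1] becomes 2
p_5 = 5: count[5] becomes 1
p_6 = 8: count[8] becomes 2
p_7 = 5: count[5] becomes 2
Degrees (1 + count): deg[1]=1+2=3, deg[2]=1+0=1, deg[3]=1+0=1, deg[4]=1+0=1, deg[5]=1+2=3, deg[6]=1+0=1, deg[7]=1+0=1, deg[8]=1+2=3, deg[9]=1+1=2

Answer: 3 1 1 1 3 1 1 3 2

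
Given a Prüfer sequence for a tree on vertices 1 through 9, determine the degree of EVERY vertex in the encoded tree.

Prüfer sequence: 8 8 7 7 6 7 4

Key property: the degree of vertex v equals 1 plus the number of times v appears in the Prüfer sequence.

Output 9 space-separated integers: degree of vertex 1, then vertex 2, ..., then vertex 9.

Answer: 1 1 1 2 1 2 4 3 1

Derivation:
p_1 = 8: count[8] becomes 1
p_2 = 8: count[8] becomes 2
p_3 = 7: count[7] becomes 1
p_4 = 7: count[7] becomes 2
p_5 = 6: count[6] becomes 1
p_6 = 7: count[7] becomes 3
p_7 = 4: count[4] becomes 1
Degrees (1 + count): deg[1]=1+0=1, deg[2]=1+0=1, deg[3]=1+0=1, deg[4]=1+1=2, deg[5]=1+0=1, deg[6]=1+1=2, deg[7]=1+3=4, deg[8]=1+2=3, deg[9]=1+0=1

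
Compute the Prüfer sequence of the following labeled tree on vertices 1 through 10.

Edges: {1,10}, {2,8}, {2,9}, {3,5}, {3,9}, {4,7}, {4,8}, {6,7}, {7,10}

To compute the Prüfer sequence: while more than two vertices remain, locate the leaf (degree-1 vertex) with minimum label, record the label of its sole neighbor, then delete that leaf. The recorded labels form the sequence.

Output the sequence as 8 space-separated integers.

Step 1: leaves = {1,5,6}. Remove smallest leaf 1, emit neighbor 10.
Step 2: leaves = {5,6,10}. Remove smallest leaf 5, emit neighbor 3.
Step 3: leaves = {3,6,10}. Remove smallest leaf 3, emit neighbor 9.
Step 4: leaves = {6,9,10}. Remove smallest leaf 6, emit neighbor 7.
Step 5: leaves = {9,10}. Remove smallest leaf 9, emit neighbor 2.
Step 6: leaves = {2,10}. Remove smallest leaf 2, emit neighbor 8.
Step 7: leaves = {8,10}. Remove smallest leaf 8, emit neighbor 4.
Step 8: leaves = {4,10}. Remove smallest leaf 4, emit neighbor 7.
Done: 2 vertices remain (7, 10). Sequence = [10 3 9 7 2 8 4 7]

Answer: 10 3 9 7 2 8 4 7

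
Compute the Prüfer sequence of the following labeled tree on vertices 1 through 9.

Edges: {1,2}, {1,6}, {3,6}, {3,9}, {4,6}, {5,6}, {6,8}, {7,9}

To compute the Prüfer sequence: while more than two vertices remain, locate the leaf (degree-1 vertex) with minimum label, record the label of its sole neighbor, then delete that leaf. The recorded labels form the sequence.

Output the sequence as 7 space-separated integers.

Step 1: leaves = {2,4,5,7,8}. Remove smallest leaf 2, emit neighbor 1.
Step 2: leaves = {1,4,5,7,8}. Remove smallest leaf 1, emit neighbor 6.
Step 3: leaves = {4,5,7,8}. Remove smallest leaf 4, emit neighbor 6.
Step 4: leaves = {5,7,8}. Remove smallest leaf 5, emit neighbor 6.
Step 5: leaves = {7,8}. Remove smallest leaf 7, emit neighbor 9.
Step 6: leaves = {8,9}. Remove smallest leaf 8, emit neighbor 6.
Step 7: leaves = {6,9}. Remove smallest leaf 6, emit neighbor 3.
Done: 2 vertices remain (3, 9). Sequence = [1 6 6 6 9 6 3]

Answer: 1 6 6 6 9 6 3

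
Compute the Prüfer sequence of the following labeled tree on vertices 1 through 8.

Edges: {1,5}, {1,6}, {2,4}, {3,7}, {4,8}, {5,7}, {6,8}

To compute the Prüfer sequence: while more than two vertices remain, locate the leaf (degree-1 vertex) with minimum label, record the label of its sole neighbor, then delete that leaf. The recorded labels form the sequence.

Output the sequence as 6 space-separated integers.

Step 1: leaves = {2,3}. Remove smallest leaf 2, emit neighbor 4.
Step 2: leaves = {3,4}. Remove smallest leaf 3, emit neighbor 7.
Step 3: leaves = {4,7}. Remove smallest leaf 4, emit neighbor 8.
Step 4: leaves = {7,8}. Remove smallest leaf 7, emit neighbor 5.
Step 5: leaves = {5,8}. Remove smallest leaf 5, emit neighbor 1.
Step 6: leaves = {1,8}. Remove smallest leaf 1, emit neighbor 6.
Done: 2 vertices remain (6, 8). Sequence = [4 7 8 5 1 6]

Answer: 4 7 8 5 1 6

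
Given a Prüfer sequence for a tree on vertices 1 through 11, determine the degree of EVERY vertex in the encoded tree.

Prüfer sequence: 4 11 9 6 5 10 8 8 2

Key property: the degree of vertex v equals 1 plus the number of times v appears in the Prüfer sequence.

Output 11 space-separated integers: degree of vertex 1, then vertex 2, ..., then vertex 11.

p_1 = 4: count[4] becomes 1
p_2 = 11: count[11] becomes 1
p_3 = 9: count[9] becomes 1
p_4 = 6: count[6] becomes 1
p_5 = 5: count[5] becomes 1
p_6 = 10: count[10] becomes 1
p_7 = 8: count[8] becomes 1
p_8 = 8: count[8] becomes 2
p_9 = 2: count[2] becomes 1
Degrees (1 + count): deg[1]=1+0=1, deg[2]=1+1=2, deg[3]=1+0=1, deg[4]=1+1=2, deg[5]=1+1=2, deg[6]=1+1=2, deg[7]=1+0=1, deg[8]=1+2=3, deg[9]=1+1=2, deg[10]=1+1=2, deg[11]=1+1=2

Answer: 1 2 1 2 2 2 1 3 2 2 2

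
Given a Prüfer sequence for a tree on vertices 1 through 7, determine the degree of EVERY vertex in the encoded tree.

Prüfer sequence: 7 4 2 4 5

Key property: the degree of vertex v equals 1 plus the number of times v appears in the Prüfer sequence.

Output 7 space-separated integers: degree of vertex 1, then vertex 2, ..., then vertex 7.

Answer: 1 2 1 3 2 1 2

Derivation:
p_1 = 7: count[7] becomes 1
p_2 = 4: count[4] becomes 1
p_3 = 2: count[2] becomes 1
p_4 = 4: count[4] becomes 2
p_5 = 5: count[5] becomes 1
Degrees (1 + count): deg[1]=1+0=1, deg[2]=1+1=2, deg[3]=1+0=1, deg[4]=1+2=3, deg[5]=1+1=2, deg[6]=1+0=1, deg[7]=1+1=2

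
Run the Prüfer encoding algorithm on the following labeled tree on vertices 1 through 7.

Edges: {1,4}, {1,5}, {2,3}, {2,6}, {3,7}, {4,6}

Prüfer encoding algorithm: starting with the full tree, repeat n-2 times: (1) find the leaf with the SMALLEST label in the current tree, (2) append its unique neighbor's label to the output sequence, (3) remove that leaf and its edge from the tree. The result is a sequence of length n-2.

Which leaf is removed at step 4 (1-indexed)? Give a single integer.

Answer: 6

Derivation:
Step 1: current leaves = {5,7}. Remove leaf 5 (neighbor: 1).
Step 2: current leaves = {1,7}. Remove leaf 1 (neighbor: 4).
Step 3: current leaves = {4,7}. Remove leaf 4 (neighbor: 6).
Step 4: current leaves = {6,7}. Remove leaf 6 (neighbor: 2).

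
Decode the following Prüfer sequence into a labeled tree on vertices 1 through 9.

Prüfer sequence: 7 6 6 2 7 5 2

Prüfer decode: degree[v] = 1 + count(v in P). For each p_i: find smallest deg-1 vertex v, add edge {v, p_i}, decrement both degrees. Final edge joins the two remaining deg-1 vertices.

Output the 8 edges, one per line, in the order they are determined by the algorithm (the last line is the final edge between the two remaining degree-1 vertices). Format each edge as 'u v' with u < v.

Initial degrees: {1:1, 2:3, 3:1, 4:1, 5:2, 6:3, 7:3, 8:1, 9:1}
Step 1: smallest deg-1 vertex = 1, p_1 = 7. Add edge {1,7}. Now deg[1]=0, deg[7]=2.
Step 2: smallest deg-1 vertex = 3, p_2 = 6. Add edge {3,6}. Now deg[3]=0, deg[6]=2.
Step 3: smallest deg-1 vertex = 4, p_3 = 6. Add edge {4,6}. Now deg[4]=0, deg[6]=1.
Step 4: smallest deg-1 vertex = 6, p_4 = 2. Add edge {2,6}. Now deg[6]=0, deg[2]=2.
Step 5: smallest deg-1 vertex = 8, p_5 = 7. Add edge {7,8}. Now deg[8]=0, deg[7]=1.
Step 6: smallest deg-1 vertex = 7, p_6 = 5. Add edge {5,7}. Now deg[7]=0, deg[5]=1.
Step 7: smallest deg-1 vertex = 5, p_7 = 2. Add edge {2,5}. Now deg[5]=0, deg[2]=1.
Final: two remaining deg-1 vertices are 2, 9. Add edge {2,9}.

Answer: 1 7
3 6
4 6
2 6
7 8
5 7
2 5
2 9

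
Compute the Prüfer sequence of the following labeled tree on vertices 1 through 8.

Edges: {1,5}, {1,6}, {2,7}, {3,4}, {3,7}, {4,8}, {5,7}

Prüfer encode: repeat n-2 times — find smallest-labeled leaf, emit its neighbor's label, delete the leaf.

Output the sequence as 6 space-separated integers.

Answer: 7 1 5 7 3 4

Derivation:
Step 1: leaves = {2,6,8}. Remove smallest leaf 2, emit neighbor 7.
Step 2: leaves = {6,8}. Remove smallest leaf 6, emit neighbor 1.
Step 3: leaves = {1,8}. Remove smallest leaf 1, emit neighbor 5.
Step 4: leaves = {5,8}. Remove smallest leaf 5, emit neighbor 7.
Step 5: leaves = {7,8}. Remove smallest leaf 7, emit neighbor 3.
Step 6: leaves = {3,8}. Remove smallest leaf 3, emit neighbor 4.
Done: 2 vertices remain (4, 8). Sequence = [7 1 5 7 3 4]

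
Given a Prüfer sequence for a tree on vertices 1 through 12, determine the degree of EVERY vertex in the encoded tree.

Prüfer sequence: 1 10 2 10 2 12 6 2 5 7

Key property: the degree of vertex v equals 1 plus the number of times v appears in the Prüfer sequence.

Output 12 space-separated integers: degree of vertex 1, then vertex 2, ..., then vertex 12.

Answer: 2 4 1 1 2 2 2 1 1 3 1 2

Derivation:
p_1 = 1: count[1] becomes 1
p_2 = 10: count[10] becomes 1
p_3 = 2: count[2] becomes 1
p_4 = 10: count[10] becomes 2
p_5 = 2: count[2] becomes 2
p_6 = 12: count[12] becomes 1
p_7 = 6: count[6] becomes 1
p_8 = 2: count[2] becomes 3
p_9 = 5: count[5] becomes 1
p_10 = 7: count[7] becomes 1
Degrees (1 + count): deg[1]=1+1=2, deg[2]=1+3=4, deg[3]=1+0=1, deg[4]=1+0=1, deg[5]=1+1=2, deg[6]=1+1=2, deg[7]=1+1=2, deg[8]=1+0=1, deg[9]=1+0=1, deg[10]=1+2=3, deg[11]=1+0=1, deg[12]=1+1=2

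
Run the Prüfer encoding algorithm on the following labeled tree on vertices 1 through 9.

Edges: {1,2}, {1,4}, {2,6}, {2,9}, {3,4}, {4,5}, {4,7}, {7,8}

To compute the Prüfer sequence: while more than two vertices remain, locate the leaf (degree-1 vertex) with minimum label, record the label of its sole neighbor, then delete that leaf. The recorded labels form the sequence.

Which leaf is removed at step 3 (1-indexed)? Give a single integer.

Answer: 6

Derivation:
Step 1: current leaves = {3,5,6,8,9}. Remove leaf 3 (neighbor: 4).
Step 2: current leaves = {5,6,8,9}. Remove leaf 5 (neighbor: 4).
Step 3: current leaves = {6,8,9}. Remove leaf 6 (neighbor: 2).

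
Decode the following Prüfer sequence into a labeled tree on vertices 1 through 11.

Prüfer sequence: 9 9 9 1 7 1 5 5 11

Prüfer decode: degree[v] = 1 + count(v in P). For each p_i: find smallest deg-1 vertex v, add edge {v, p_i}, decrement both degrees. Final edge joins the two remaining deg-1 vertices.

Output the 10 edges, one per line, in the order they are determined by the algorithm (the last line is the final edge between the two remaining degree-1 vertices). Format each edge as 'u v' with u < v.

Initial degrees: {1:3, 2:1, 3:1, 4:1, 5:3, 6:1, 7:2, 8:1, 9:4, 10:1, 11:2}
Step 1: smallest deg-1 vertex = 2, p_1 = 9. Add edge {2,9}. Now deg[2]=0, deg[9]=3.
Step 2: smallest deg-1 vertex = 3, p_2 = 9. Add edge {3,9}. Now deg[3]=0, deg[9]=2.
Step 3: smallest deg-1 vertex = 4, p_3 = 9. Add edge {4,9}. Now deg[4]=0, deg[9]=1.
Step 4: smallest deg-1 vertex = 6, p_4 = 1. Add edge {1,6}. Now deg[6]=0, deg[1]=2.
Step 5: smallest deg-1 vertex = 8, p_5 = 7. Add edge {7,8}. Now deg[8]=0, deg[7]=1.
Step 6: smallest deg-1 vertex = 7, p_6 = 1. Add edge {1,7}. Now deg[7]=0, deg[1]=1.
Step 7: smallest deg-1 vertex = 1, p_7 = 5. Add edge {1,5}. Now deg[1]=0, deg[5]=2.
Step 8: smallest deg-1 vertex = 9, p_8 = 5. Add edge {5,9}. Now deg[9]=0, deg[5]=1.
Step 9: smallest deg-1 vertex = 5, p_9 = 11. Add edge {5,11}. Now deg[5]=0, deg[11]=1.
Final: two remaining deg-1 vertices are 10, 11. Add edge {10,11}.

Answer: 2 9
3 9
4 9
1 6
7 8
1 7
1 5
5 9
5 11
10 11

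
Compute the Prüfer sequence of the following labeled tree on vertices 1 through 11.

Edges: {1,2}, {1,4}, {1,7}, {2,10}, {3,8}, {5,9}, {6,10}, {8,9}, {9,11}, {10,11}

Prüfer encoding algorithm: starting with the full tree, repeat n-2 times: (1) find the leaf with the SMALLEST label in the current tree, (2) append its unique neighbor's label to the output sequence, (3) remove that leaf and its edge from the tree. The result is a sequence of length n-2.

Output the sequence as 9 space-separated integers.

Answer: 8 1 9 10 1 2 10 9 11

Derivation:
Step 1: leaves = {3,4,5,6,7}. Remove smallest leaf 3, emit neighbor 8.
Step 2: leaves = {4,5,6,7,8}. Remove smallest leaf 4, emit neighbor 1.
Step 3: leaves = {5,6,7,8}. Remove smallest leaf 5, emit neighbor 9.
Step 4: leaves = {6,7,8}. Remove smallest leaf 6, emit neighbor 10.
Step 5: leaves = {7,8}. Remove smallest leaf 7, emit neighbor 1.
Step 6: leaves = {1,8}. Remove smallest leaf 1, emit neighbor 2.
Step 7: leaves = {2,8}. Remove smallest leaf 2, emit neighbor 10.
Step 8: leaves = {8,10}. Remove smallest leaf 8, emit neighbor 9.
Step 9: leaves = {9,10}. Remove smallest leaf 9, emit neighbor 11.
Done: 2 vertices remain (10, 11). Sequence = [8 1 9 10 1 2 10 9 11]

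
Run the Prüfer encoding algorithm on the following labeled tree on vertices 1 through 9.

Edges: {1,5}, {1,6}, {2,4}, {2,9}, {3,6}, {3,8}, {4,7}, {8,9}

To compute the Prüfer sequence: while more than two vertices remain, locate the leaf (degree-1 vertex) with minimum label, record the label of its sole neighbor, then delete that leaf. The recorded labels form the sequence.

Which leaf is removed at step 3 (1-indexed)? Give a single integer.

Step 1: current leaves = {5,7}. Remove leaf 5 (neighbor: 1).
Step 2: current leaves = {1,7}. Remove leaf 1 (neighbor: 6).
Step 3: current leaves = {6,7}. Remove leaf 6 (neighbor: 3).

Answer: 6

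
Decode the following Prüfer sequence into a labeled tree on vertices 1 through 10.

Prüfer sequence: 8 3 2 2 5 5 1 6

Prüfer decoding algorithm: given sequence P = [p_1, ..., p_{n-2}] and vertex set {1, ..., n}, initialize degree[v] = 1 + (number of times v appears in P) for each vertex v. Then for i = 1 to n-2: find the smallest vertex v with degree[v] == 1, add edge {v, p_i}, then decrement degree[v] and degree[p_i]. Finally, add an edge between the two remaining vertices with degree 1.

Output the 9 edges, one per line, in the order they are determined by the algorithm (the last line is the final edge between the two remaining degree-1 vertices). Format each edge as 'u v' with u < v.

Initial degrees: {1:2, 2:3, 3:2, 4:1, 5:3, 6:2, 7:1, 8:2, 9:1, 10:1}
Step 1: smallest deg-1 vertex = 4, p_1 = 8. Add edge {4,8}. Now deg[4]=0, deg[8]=1.
Step 2: smallest deg-1 vertex = 7, p_2 = 3. Add edge {3,7}. Now deg[7]=0, deg[3]=1.
Step 3: smallest deg-1 vertex = 3, p_3 = 2. Add edge {2,3}. Now deg[3]=0, deg[2]=2.
Step 4: smallest deg-1 vertex = 8, p_4 = 2. Add edge {2,8}. Now deg[8]=0, deg[2]=1.
Step 5: smallest deg-1 vertex = 2, p_5 = 5. Add edge {2,5}. Now deg[2]=0, deg[5]=2.
Step 6: smallest deg-1 vertex = 9, p_6 = 5. Add edge {5,9}. Now deg[9]=0, deg[5]=1.
Step 7: smallest deg-1 vertex = 5, p_7 = 1. Add edge {1,5}. Now deg[5]=0, deg[1]=1.
Step 8: smallest deg-1 vertex = 1, p_8 = 6. Add edge {1,6}. Now deg[1]=0, deg[6]=1.
Final: two remaining deg-1 vertices are 6, 10. Add edge {6,10}.

Answer: 4 8
3 7
2 3
2 8
2 5
5 9
1 5
1 6
6 10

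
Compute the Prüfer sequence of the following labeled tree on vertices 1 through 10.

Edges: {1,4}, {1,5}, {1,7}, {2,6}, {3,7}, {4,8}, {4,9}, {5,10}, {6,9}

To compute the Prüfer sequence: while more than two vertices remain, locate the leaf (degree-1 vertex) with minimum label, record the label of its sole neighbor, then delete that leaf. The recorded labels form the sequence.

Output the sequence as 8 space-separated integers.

Answer: 6 7 9 1 4 4 1 5

Derivation:
Step 1: leaves = {2,3,8,10}. Remove smallest leaf 2, emit neighbor 6.
Step 2: leaves = {3,6,8,10}. Remove smallest leaf 3, emit neighbor 7.
Step 3: leaves = {6,7,8,10}. Remove smallest leaf 6, emit neighbor 9.
Step 4: leaves = {7,8,9,10}. Remove smallest leaf 7, emit neighbor 1.
Step 5: leaves = {8,9,10}. Remove smallest leaf 8, emit neighbor 4.
Step 6: leaves = {9,10}. Remove smallest leaf 9, emit neighbor 4.
Step 7: leaves = {4,10}. Remove smallest leaf 4, emit neighbor 1.
Step 8: leaves = {1,10}. Remove smallest leaf 1, emit neighbor 5.
Done: 2 vertices remain (5, 10). Sequence = [6 7 9 1 4 4 1 5]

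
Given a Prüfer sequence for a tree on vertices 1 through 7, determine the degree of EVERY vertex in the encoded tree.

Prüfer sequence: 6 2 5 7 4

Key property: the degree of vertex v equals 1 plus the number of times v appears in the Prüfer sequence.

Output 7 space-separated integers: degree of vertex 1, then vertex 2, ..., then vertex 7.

Answer: 1 2 1 2 2 2 2

Derivation:
p_1 = 6: count[6] becomes 1
p_2 = 2: count[2] becomes 1
p_3 = 5: count[5] becomes 1
p_4 = 7: count[7] becomes 1
p_5 = 4: count[4] becomes 1
Degrees (1 + count): deg[1]=1+0=1, deg[2]=1+1=2, deg[3]=1+0=1, deg[4]=1+1=2, deg[5]=1+1=2, deg[6]=1+1=2, deg[7]=1+1=2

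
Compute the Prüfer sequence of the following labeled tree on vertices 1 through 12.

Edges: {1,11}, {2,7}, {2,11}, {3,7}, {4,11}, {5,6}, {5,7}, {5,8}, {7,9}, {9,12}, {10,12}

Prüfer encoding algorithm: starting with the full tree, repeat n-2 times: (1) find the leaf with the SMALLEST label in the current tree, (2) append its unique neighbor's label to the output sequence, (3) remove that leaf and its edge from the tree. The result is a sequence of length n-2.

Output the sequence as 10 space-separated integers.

Step 1: leaves = {1,3,4,6,8,10}. Remove smallest leaf 1, emit neighbor 11.
Step 2: leaves = {3,4,6,8,10}. Remove smallest leaf 3, emit neighbor 7.
Step 3: leaves = {4,6,8,10}. Remove smallest leaf 4, emit neighbor 11.
Step 4: leaves = {6,8,10,11}. Remove smallest leaf 6, emit neighbor 5.
Step 5: leaves = {8,10,11}. Remove smallest leaf 8, emit neighbor 5.
Step 6: leaves = {5,10,11}. Remove smallest leaf 5, emit neighbor 7.
Step 7: leaves = {10,11}. Remove smallest leaf 10, emit neighbor 12.
Step 8: leaves = {11,12}. Remove smallest leaf 11, emit neighbor 2.
Step 9: leaves = {2,12}. Remove smallest leaf 2, emit neighbor 7.
Step 10: leaves = {7,12}. Remove smallest leaf 7, emit neighbor 9.
Done: 2 vertices remain (9, 12). Sequence = [11 7 11 5 5 7 12 2 7 9]

Answer: 11 7 11 5 5 7 12 2 7 9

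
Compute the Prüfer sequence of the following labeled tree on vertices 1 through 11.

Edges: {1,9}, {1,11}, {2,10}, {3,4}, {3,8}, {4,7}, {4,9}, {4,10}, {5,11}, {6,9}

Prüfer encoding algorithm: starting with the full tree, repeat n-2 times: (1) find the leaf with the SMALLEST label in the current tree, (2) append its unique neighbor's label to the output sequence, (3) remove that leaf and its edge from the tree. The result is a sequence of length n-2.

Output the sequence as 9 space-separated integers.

Answer: 10 11 9 4 3 4 4 9 1

Derivation:
Step 1: leaves = {2,5,6,7,8}. Remove smallest leaf 2, emit neighbor 10.
Step 2: leaves = {5,6,7,8,10}. Remove smallest leaf 5, emit neighbor 11.
Step 3: leaves = {6,7,8,10,11}. Remove smallest leaf 6, emit neighbor 9.
Step 4: leaves = {7,8,10,11}. Remove smallest leaf 7, emit neighbor 4.
Step 5: leaves = {8,10,11}. Remove smallest leaf 8, emit neighbor 3.
Step 6: leaves = {3,10,11}. Remove smallest leaf 3, emit neighbor 4.
Step 7: leaves = {10,11}. Remove smallest leaf 10, emit neighbor 4.
Step 8: leaves = {4,11}. Remove smallest leaf 4, emit neighbor 9.
Step 9: leaves = {9,11}. Remove smallest leaf 9, emit neighbor 1.
Done: 2 vertices remain (1, 11). Sequence = [10 11 9 4 3 4 4 9 1]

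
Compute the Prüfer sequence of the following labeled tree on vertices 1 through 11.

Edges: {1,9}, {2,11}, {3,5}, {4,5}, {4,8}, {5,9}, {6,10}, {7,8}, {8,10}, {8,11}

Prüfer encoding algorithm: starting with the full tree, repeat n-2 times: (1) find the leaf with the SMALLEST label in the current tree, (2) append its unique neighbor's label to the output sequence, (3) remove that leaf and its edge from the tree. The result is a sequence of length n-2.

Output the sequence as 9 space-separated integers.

Answer: 9 11 5 10 8 5 4 8 8

Derivation:
Step 1: leaves = {1,2,3,6,7}. Remove smallest leaf 1, emit neighbor 9.
Step 2: leaves = {2,3,6,7,9}. Remove smallest leaf 2, emit neighbor 11.
Step 3: leaves = {3,6,7,9,11}. Remove smallest leaf 3, emit neighbor 5.
Step 4: leaves = {6,7,9,11}. Remove smallest leaf 6, emit neighbor 10.
Step 5: leaves = {7,9,10,11}. Remove smallest leaf 7, emit neighbor 8.
Step 6: leaves = {9,10,11}. Remove smallest leaf 9, emit neighbor 5.
Step 7: leaves = {5,10,11}. Remove smallest leaf 5, emit neighbor 4.
Step 8: leaves = {4,10,11}. Remove smallest leaf 4, emit neighbor 8.
Step 9: leaves = {10,11}. Remove smallest leaf 10, emit neighbor 8.
Done: 2 vertices remain (8, 11). Sequence = [9 11 5 10 8 5 4 8 8]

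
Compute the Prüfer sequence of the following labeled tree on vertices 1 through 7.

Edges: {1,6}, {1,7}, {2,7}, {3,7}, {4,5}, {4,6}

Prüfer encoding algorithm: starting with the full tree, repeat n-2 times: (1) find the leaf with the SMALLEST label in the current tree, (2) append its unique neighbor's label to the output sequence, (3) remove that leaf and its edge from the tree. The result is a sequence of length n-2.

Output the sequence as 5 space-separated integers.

Step 1: leaves = {2,3,5}. Remove smallest leaf 2, emit neighbor 7.
Step 2: leaves = {3,5}. Remove smallest leaf 3, emit neighbor 7.
Step 3: leaves = {5,7}. Remove smallest leaf 5, emit neighbor 4.
Step 4: leaves = {4,7}. Remove smallest leaf 4, emit neighbor 6.
Step 5: leaves = {6,7}. Remove smallest leaf 6, emit neighbor 1.
Done: 2 vertices remain (1, 7). Sequence = [7 7 4 6 1]

Answer: 7 7 4 6 1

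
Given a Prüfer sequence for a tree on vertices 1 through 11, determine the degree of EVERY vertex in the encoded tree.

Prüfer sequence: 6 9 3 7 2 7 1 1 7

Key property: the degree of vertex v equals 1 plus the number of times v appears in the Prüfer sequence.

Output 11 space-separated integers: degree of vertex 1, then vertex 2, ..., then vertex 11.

p_1 = 6: count[6] becomes 1
p_2 = 9: count[9] becomes 1
p_3 = 3: count[3] becomes 1
p_4 = 7: count[7] becomes 1
p_5 = 2: count[2] becomes 1
p_6 = 7: count[7] becomes 2
p_7 = 1: count[1] becomes 1
p_8 = 1: count[1] becomes 2
p_9 = 7: count[7] becomes 3
Degrees (1 + count): deg[1]=1+2=3, deg[2]=1+1=2, deg[3]=1+1=2, deg[4]=1+0=1, deg[5]=1+0=1, deg[6]=1+1=2, deg[7]=1+3=4, deg[8]=1+0=1, deg[9]=1+1=2, deg[10]=1+0=1, deg[11]=1+0=1

Answer: 3 2 2 1 1 2 4 1 2 1 1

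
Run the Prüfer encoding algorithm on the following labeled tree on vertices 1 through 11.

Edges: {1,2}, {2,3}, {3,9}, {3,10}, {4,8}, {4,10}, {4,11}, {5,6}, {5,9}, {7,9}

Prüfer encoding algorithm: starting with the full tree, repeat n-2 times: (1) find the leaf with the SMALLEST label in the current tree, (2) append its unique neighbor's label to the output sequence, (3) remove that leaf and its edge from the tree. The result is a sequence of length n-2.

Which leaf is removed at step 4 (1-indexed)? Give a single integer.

Answer: 5

Derivation:
Step 1: current leaves = {1,6,7,8,11}. Remove leaf 1 (neighbor: 2).
Step 2: current leaves = {2,6,7,8,11}. Remove leaf 2 (neighbor: 3).
Step 3: current leaves = {6,7,8,11}. Remove leaf 6 (neighbor: 5).
Step 4: current leaves = {5,7,8,11}. Remove leaf 5 (neighbor: 9).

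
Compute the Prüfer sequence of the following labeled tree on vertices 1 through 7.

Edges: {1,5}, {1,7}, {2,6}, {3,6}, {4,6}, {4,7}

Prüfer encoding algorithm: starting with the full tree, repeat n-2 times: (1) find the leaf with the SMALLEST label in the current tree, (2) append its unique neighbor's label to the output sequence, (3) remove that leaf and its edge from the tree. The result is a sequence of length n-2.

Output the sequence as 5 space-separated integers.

Answer: 6 6 1 7 4

Derivation:
Step 1: leaves = {2,3,5}. Remove smallest leaf 2, emit neighbor 6.
Step 2: leaves = {3,5}. Remove smallest leaf 3, emit neighbor 6.
Step 3: leaves = {5,6}. Remove smallest leaf 5, emit neighbor 1.
Step 4: leaves = {1,6}. Remove smallest leaf 1, emit neighbor 7.
Step 5: leaves = {6,7}. Remove smallest leaf 6, emit neighbor 4.
Done: 2 vertices remain (4, 7). Sequence = [6 6 1 7 4]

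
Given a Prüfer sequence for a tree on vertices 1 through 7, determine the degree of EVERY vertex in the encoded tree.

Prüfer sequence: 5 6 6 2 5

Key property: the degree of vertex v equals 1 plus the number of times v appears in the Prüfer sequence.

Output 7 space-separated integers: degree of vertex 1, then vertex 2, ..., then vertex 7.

p_1 = 5: count[5] becomes 1
p_2 = 6: count[6] becomes 1
p_3 = 6: count[6] becomes 2
p_4 = 2: count[2] becomes 1
p_5 = 5: count[5] becomes 2
Degrees (1 + count): deg[1]=1+0=1, deg[2]=1+1=2, deg[3]=1+0=1, deg[4]=1+0=1, deg[5]=1+2=3, deg[6]=1+2=3, deg[7]=1+0=1

Answer: 1 2 1 1 3 3 1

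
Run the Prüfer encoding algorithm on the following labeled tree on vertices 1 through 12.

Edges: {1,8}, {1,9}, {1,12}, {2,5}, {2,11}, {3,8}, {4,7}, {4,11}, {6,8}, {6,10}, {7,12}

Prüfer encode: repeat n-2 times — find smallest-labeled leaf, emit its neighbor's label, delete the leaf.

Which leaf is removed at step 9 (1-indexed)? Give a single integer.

Step 1: current leaves = {3,5,9,10}. Remove leaf 3 (neighbor: 8).
Step 2: current leaves = {5,9,10}. Remove leaf 5 (neighbor: 2).
Step 3: current leaves = {2,9,10}. Remove leaf 2 (neighbor: 11).
Step 4: current leaves = {9,10,11}. Remove leaf 9 (neighbor: 1).
Step 5: current leaves = {10,11}. Remove leaf 10 (neighbor: 6).
Step 6: current leaves = {6,11}. Remove leaf 6 (neighbor: 8).
Step 7: current leaves = {8,11}. Remove leaf 8 (neighbor: 1).
Step 8: current leaves = {1,11}. Remove leaf 1 (neighbor: 12).
Step 9: current leaves = {11,12}. Remove leaf 11 (neighbor: 4).

Answer: 11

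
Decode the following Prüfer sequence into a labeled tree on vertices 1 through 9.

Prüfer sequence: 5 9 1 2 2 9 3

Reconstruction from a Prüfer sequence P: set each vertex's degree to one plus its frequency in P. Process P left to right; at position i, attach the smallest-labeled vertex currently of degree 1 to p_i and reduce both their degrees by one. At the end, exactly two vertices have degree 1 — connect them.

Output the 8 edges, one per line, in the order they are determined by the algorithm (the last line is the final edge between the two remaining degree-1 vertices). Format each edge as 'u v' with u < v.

Initial degrees: {1:2, 2:3, 3:2, 4:1, 5:2, 6:1, 7:1, 8:1, 9:3}
Step 1: smallest deg-1 vertex = 4, p_1 = 5. Add edge {4,5}. Now deg[4]=0, deg[5]=1.
Step 2: smallest deg-1 vertex = 5, p_2 = 9. Add edge {5,9}. Now deg[5]=0, deg[9]=2.
Step 3: smallest deg-1 vertex = 6, p_3 = 1. Add edge {1,6}. Now deg[6]=0, deg[1]=1.
Step 4: smallest deg-1 vertex = 1, p_4 = 2. Add edge {1,2}. Now deg[1]=0, deg[2]=2.
Step 5: smallest deg-1 vertex = 7, p_5 = 2. Add edge {2,7}. Now deg[7]=0, deg[2]=1.
Step 6: smallest deg-1 vertex = 2, p_6 = 9. Add edge {2,9}. Now deg[2]=0, deg[9]=1.
Step 7: smallest deg-1 vertex = 8, p_7 = 3. Add edge {3,8}. Now deg[8]=0, deg[3]=1.
Final: two remaining deg-1 vertices are 3, 9. Add edge {3,9}.

Answer: 4 5
5 9
1 6
1 2
2 7
2 9
3 8
3 9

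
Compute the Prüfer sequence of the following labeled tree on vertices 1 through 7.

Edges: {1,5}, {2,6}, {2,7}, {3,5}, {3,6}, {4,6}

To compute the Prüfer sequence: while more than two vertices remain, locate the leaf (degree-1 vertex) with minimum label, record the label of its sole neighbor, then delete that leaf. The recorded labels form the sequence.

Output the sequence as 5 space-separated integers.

Answer: 5 6 3 6 2

Derivation:
Step 1: leaves = {1,4,7}. Remove smallest leaf 1, emit neighbor 5.
Step 2: leaves = {4,5,7}. Remove smallest leaf 4, emit neighbor 6.
Step 3: leaves = {5,7}. Remove smallest leaf 5, emit neighbor 3.
Step 4: leaves = {3,7}. Remove smallest leaf 3, emit neighbor 6.
Step 5: leaves = {6,7}. Remove smallest leaf 6, emit neighbor 2.
Done: 2 vertices remain (2, 7). Sequence = [5 6 3 6 2]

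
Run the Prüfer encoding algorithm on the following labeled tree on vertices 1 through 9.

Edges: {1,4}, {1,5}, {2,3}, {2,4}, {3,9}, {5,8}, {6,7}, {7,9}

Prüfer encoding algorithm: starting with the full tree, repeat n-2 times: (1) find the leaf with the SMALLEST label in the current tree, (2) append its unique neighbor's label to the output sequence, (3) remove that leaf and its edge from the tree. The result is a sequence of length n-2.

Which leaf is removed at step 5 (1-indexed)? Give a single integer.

Step 1: current leaves = {6,8}. Remove leaf 6 (neighbor: 7).
Step 2: current leaves = {7,8}. Remove leaf 7 (neighbor: 9).
Step 3: current leaves = {8,9}. Remove leaf 8 (neighbor: 5).
Step 4: current leaves = {5,9}. Remove leaf 5 (neighbor: 1).
Step 5: current leaves = {1,9}. Remove leaf 1 (neighbor: 4).

Answer: 1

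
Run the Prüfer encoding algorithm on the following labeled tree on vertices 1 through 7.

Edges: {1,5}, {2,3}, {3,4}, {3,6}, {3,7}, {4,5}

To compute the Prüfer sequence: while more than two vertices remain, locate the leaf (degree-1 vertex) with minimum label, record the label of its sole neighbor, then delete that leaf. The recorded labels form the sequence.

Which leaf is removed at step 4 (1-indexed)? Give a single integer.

Answer: 4

Derivation:
Step 1: current leaves = {1,2,6,7}. Remove leaf 1 (neighbor: 5).
Step 2: current leaves = {2,5,6,7}. Remove leaf 2 (neighbor: 3).
Step 3: current leaves = {5,6,7}. Remove leaf 5 (neighbor: 4).
Step 4: current leaves = {4,6,7}. Remove leaf 4 (neighbor: 3).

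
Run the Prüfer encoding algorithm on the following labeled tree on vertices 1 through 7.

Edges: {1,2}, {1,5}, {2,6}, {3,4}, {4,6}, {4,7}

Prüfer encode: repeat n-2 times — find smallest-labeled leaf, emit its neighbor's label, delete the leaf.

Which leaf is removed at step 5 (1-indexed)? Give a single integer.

Step 1: current leaves = {3,5,7}. Remove leaf 3 (neighbor: 4).
Step 2: current leaves = {5,7}. Remove leaf 5 (neighbor: 1).
Step 3: current leaves = {1,7}. Remove leaf 1 (neighbor: 2).
Step 4: current leaves = {2,7}. Remove leaf 2 (neighbor: 6).
Step 5: current leaves = {6,7}. Remove leaf 6 (neighbor: 4).

Answer: 6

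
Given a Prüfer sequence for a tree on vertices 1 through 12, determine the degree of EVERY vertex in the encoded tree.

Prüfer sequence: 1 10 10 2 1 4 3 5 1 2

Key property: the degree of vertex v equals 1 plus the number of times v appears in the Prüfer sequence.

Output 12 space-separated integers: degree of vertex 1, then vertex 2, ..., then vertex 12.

Answer: 4 3 2 2 2 1 1 1 1 3 1 1

Derivation:
p_1 = 1: count[1] becomes 1
p_2 = 10: count[10] becomes 1
p_3 = 10: count[10] becomes 2
p_4 = 2: count[2] becomes 1
p_5 = 1: count[1] becomes 2
p_6 = 4: count[4] becomes 1
p_7 = 3: count[3] becomes 1
p_8 = 5: count[5] becomes 1
p_9 = 1: count[1] becomes 3
p_10 = 2: count[2] becomes 2
Degrees (1 + count): deg[1]=1+3=4, deg[2]=1+2=3, deg[3]=1+1=2, deg[4]=1+1=2, deg[5]=1+1=2, deg[6]=1+0=1, deg[7]=1+0=1, deg[8]=1+0=1, deg[9]=1+0=1, deg[10]=1+2=3, deg[11]=1+0=1, deg[12]=1+0=1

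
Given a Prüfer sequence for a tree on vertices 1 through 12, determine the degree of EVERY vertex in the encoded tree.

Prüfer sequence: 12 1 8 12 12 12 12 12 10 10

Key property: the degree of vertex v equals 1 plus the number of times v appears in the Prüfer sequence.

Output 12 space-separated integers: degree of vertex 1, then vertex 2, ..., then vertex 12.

p_1 = 12: count[12] becomes 1
p_2 = 1: count[1] becomes 1
p_3 = 8: count[8] becomes 1
p_4 = 12: count[12] becomes 2
p_5 = 12: count[12] becomes 3
p_6 = 12: count[12] becomes 4
p_7 = 12: count[12] becomes 5
p_8 = 12: count[12] becomes 6
p_9 = 10: count[10] becomes 1
p_10 = 10: count[10] becomes 2
Degrees (1 + count): deg[1]=1+1=2, deg[2]=1+0=1, deg[3]=1+0=1, deg[4]=1+0=1, deg[5]=1+0=1, deg[6]=1+0=1, deg[7]=1+0=1, deg[8]=1+1=2, deg[9]=1+0=1, deg[10]=1+2=3, deg[11]=1+0=1, deg[12]=1+6=7

Answer: 2 1 1 1 1 1 1 2 1 3 1 7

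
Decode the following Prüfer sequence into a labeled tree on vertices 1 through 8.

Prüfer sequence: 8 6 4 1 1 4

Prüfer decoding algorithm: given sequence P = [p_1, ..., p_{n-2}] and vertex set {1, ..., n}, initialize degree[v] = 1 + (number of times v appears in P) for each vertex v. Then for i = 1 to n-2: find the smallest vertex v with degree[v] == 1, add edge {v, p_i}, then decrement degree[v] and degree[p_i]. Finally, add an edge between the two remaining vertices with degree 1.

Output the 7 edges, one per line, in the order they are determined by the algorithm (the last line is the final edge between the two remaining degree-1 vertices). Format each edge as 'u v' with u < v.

Answer: 2 8
3 6
4 5
1 6
1 7
1 4
4 8

Derivation:
Initial degrees: {1:3, 2:1, 3:1, 4:3, 5:1, 6:2, 7:1, 8:2}
Step 1: smallest deg-1 vertex = 2, p_1 = 8. Add edge {2,8}. Now deg[2]=0, deg[8]=1.
Step 2: smallest deg-1 vertex = 3, p_2 = 6. Add edge {3,6}. Now deg[3]=0, deg[6]=1.
Step 3: smallest deg-1 vertex = 5, p_3 = 4. Add edge {4,5}. Now deg[5]=0, deg[4]=2.
Step 4: smallest deg-1 vertex = 6, p_4 = 1. Add edge {1,6}. Now deg[6]=0, deg[1]=2.
Step 5: smallest deg-1 vertex = 7, p_5 = 1. Add edge {1,7}. Now deg[7]=0, deg[1]=1.
Step 6: smallest deg-1 vertex = 1, p_6 = 4. Add edge {1,4}. Now deg[1]=0, deg[4]=1.
Final: two remaining deg-1 vertices are 4, 8. Add edge {4,8}.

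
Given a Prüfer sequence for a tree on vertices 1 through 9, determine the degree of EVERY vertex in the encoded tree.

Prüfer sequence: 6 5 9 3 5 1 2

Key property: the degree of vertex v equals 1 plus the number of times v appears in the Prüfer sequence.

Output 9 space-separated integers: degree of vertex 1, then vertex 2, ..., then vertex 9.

p_1 = 6: count[6] becomes 1
p_2 = 5: count[5] becomes 1
p_3 = 9: count[9] becomes 1
p_4 = 3: count[3] becomes 1
p_5 = 5: count[5] becomes 2
p_6 = 1: count[1] becomes 1
p_7 = 2: count[2] becomes 1
Degrees (1 + count): deg[1]=1+1=2, deg[2]=1+1=2, deg[3]=1+1=2, deg[4]=1+0=1, deg[5]=1+2=3, deg[6]=1+1=2, deg[7]=1+0=1, deg[8]=1+0=1, deg[9]=1+1=2

Answer: 2 2 2 1 3 2 1 1 2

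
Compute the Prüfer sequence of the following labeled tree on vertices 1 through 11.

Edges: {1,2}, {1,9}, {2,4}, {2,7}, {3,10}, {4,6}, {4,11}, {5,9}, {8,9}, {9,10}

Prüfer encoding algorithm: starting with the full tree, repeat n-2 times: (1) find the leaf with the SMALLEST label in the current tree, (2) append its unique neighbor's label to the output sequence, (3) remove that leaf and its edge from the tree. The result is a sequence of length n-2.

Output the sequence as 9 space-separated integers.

Answer: 10 9 4 2 9 9 1 2 4

Derivation:
Step 1: leaves = {3,5,6,7,8,11}. Remove smallest leaf 3, emit neighbor 10.
Step 2: leaves = {5,6,7,8,10,11}. Remove smallest leaf 5, emit neighbor 9.
Step 3: leaves = {6,7,8,10,11}. Remove smallest leaf 6, emit neighbor 4.
Step 4: leaves = {7,8,10,11}. Remove smallest leaf 7, emit neighbor 2.
Step 5: leaves = {8,10,11}. Remove smallest leaf 8, emit neighbor 9.
Step 6: leaves = {10,11}. Remove smallest leaf 10, emit neighbor 9.
Step 7: leaves = {9,11}. Remove smallest leaf 9, emit neighbor 1.
Step 8: leaves = {1,11}. Remove smallest leaf 1, emit neighbor 2.
Step 9: leaves = {2,11}. Remove smallest leaf 2, emit neighbor 4.
Done: 2 vertices remain (4, 11). Sequence = [10 9 4 2 9 9 1 2 4]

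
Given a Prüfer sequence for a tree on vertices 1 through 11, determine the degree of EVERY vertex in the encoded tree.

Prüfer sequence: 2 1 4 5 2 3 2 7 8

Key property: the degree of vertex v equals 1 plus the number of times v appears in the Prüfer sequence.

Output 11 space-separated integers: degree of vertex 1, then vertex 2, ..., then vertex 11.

Answer: 2 4 2 2 2 1 2 2 1 1 1

Derivation:
p_1 = 2: count[2] becomes 1
p_2 = 1: count[1] becomes 1
p_3 = 4: count[4] becomes 1
p_4 = 5: count[5] becomes 1
p_5 = 2: count[2] becomes 2
p_6 = 3: count[3] becomes 1
p_7 = 2: count[2] becomes 3
p_8 = 7: count[7] becomes 1
p_9 = 8: count[8] becomes 1
Degrees (1 + count): deg[1]=1+1=2, deg[2]=1+3=4, deg[3]=1+1=2, deg[4]=1+1=2, deg[5]=1+1=2, deg[6]=1+0=1, deg[7]=1+1=2, deg[8]=1+1=2, deg[9]=1+0=1, deg[10]=1+0=1, deg[11]=1+0=1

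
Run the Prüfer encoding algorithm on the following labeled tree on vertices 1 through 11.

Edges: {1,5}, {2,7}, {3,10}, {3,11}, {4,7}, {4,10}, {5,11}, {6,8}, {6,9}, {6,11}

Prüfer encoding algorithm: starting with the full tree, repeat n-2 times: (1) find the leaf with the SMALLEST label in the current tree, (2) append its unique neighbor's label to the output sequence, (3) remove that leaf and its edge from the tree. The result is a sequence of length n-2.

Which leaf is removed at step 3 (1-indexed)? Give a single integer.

Answer: 5

Derivation:
Step 1: current leaves = {1,2,8,9}. Remove leaf 1 (neighbor: 5).
Step 2: current leaves = {2,5,8,9}. Remove leaf 2 (neighbor: 7).
Step 3: current leaves = {5,7,8,9}. Remove leaf 5 (neighbor: 11).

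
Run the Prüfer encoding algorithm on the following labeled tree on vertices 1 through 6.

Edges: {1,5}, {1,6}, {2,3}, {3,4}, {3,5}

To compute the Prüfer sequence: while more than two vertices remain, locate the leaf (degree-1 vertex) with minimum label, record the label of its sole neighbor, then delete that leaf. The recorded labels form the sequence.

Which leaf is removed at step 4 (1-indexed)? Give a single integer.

Step 1: current leaves = {2,4,6}. Remove leaf 2 (neighbor: 3).
Step 2: current leaves = {4,6}. Remove leaf 4 (neighbor: 3).
Step 3: current leaves = {3,6}. Remove leaf 3 (neighbor: 5).
Step 4: current leaves = {5,6}. Remove leaf 5 (neighbor: 1).

Answer: 5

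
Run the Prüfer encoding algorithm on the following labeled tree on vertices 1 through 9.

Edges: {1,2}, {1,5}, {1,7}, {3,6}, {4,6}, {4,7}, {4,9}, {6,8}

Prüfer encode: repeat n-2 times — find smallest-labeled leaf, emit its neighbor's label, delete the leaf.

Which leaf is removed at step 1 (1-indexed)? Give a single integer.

Answer: 2

Derivation:
Step 1: current leaves = {2,3,5,8,9}. Remove leaf 2 (neighbor: 1).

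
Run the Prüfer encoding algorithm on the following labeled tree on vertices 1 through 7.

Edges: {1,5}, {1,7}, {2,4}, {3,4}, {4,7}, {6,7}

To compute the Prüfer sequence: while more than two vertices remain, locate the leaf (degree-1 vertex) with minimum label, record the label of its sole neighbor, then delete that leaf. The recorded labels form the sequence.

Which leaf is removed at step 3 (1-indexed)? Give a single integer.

Step 1: current leaves = {2,3,5,6}. Remove leaf 2 (neighbor: 4).
Step 2: current leaves = {3,5,6}. Remove leaf 3 (neighbor: 4).
Step 3: current leaves = {4,5,6}. Remove leaf 4 (neighbor: 7).

Answer: 4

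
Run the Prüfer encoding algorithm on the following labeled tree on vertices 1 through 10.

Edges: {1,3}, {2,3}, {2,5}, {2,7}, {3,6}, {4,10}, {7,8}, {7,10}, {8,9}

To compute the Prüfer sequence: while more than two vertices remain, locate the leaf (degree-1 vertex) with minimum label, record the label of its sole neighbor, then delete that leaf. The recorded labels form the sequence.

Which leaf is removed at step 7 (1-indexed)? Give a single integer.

Answer: 9

Derivation:
Step 1: current leaves = {1,4,5,6,9}. Remove leaf 1 (neighbor: 3).
Step 2: current leaves = {4,5,6,9}. Remove leaf 4 (neighbor: 10).
Step 3: current leaves = {5,6,9,10}. Remove leaf 5 (neighbor: 2).
Step 4: current leaves = {6,9,10}. Remove leaf 6 (neighbor: 3).
Step 5: current leaves = {3,9,10}. Remove leaf 3 (neighbor: 2).
Step 6: current leaves = {2,9,10}. Remove leaf 2 (neighbor: 7).
Step 7: current leaves = {9,10}. Remove leaf 9 (neighbor: 8).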